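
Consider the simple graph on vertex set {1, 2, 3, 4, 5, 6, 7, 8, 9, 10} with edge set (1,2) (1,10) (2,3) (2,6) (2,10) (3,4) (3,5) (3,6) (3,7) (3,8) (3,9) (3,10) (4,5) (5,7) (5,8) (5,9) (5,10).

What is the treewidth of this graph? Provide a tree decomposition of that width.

Treewidth 2.
One such decomposition:
Bags: B1 = {3, 5, 7}  B2 = {3, 5, 10}  B3 = {2, 3, 10}  B4 = {3, 5, 9}  B5 = {3, 4, 5}  B6 = {2, 3, 6}  B7 = {3, 5, 8}  B8 = {1, 2, 10}
Tree: B1–B2, B2–B3, B1–B4, B1–B5, B3–B6, B2–B7, B3–B8

The largest bag has 3 vertices, giving width 2; this decomposition certifies tw(G) ≤ 2. Conversely, {1, 2, 10} is a clique of size 3, and the vertices of any clique must share a bag in every tree decomposition; so some bag has ≥ 3 vertices and tw(G) ≥ 2. Combining the bounds, tw(G) = 2.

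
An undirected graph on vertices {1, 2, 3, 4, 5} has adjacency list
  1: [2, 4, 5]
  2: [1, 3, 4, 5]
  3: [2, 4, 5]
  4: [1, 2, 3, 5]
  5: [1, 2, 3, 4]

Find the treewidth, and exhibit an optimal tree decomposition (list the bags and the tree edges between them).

Treewidth 3.
Bags: B1 = {2, 3, 4, 5}  B2 = {1, 2, 4, 5}
Tree: B1–B2

Every bag has size at most 4, so the width is 4 − 1 = 3 and tw(G) ≤ 3. Conversely, {1, 2, 4, 5} is a clique of size 4, and the vertices of any clique must share a bag in every tree decomposition; so some bag has ≥ 4 vertices and tw(G) ≥ 3. The upper and lower bounds meet at 3, so that is the treewidth.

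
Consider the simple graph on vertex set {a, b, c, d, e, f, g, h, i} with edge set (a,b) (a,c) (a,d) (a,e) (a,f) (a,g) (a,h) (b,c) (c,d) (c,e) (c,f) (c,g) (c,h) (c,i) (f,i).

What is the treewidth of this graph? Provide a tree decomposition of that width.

Every bag has size at most 3, so the width is 3 − 1 = 2 and tw(G) ≤ 2. On the other hand G contains the 3-clique {a, c, d}. A clique must lie in a single bag of any decomposition, so no decomposition can have width below 2. The upper and lower bounds meet at 2, so that is the treewidth.

Treewidth 2.
One optimal decomposition is:
Bags: B1 = {a, c, f}  B2 = {a, c, e}  B3 = {c, f, i}  B4 = {a, b, c}  B5 = {a, c, g}  B6 = {a, c, d}  B7 = {a, c, h}
Tree: B1–B2, B1–B3, B1–B4, B2–B5, B1–B6, B4–B7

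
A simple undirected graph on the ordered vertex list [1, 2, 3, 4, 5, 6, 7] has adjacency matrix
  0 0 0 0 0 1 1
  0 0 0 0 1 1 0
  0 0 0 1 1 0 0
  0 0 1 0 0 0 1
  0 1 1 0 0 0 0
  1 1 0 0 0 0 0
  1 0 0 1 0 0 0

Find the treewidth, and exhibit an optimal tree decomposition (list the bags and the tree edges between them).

The largest bag has 3 vertices, giving width 2; this decomposition certifies tw(G) ≤ 2. For the lower bound, G contains the cycle 6–2–5–3–4–7–1–6, so G is not a forest; only forests have treewidth ≤ 1, hence tw(G) ≥ 2. The upper and lower bounds meet at 2, so that is the treewidth.

Treewidth 2.
One optimal decomposition is:
Bags: B1 = {2, 5, 6}  B2 = {3, 5, 6}  B3 = {3, 4, 6}  B4 = {4, 6, 7}  B5 = {1, 6, 7}
Tree: B1–B2, B2–B3, B3–B4, B4–B5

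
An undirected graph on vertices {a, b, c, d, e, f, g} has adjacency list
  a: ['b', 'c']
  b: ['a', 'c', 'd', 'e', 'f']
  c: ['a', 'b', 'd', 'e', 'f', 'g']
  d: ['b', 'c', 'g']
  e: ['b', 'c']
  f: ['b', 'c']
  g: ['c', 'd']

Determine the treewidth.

2

A width-2 tree decomposition is:
Bags: B1 = {b, c, d}  B2 = {a, b, c}  B3 = {b, c, f}  B4 = {c, d, g}  B5 = {b, c, e}
Tree: B1–B2, B2–B3, B1–B4, B2–B5
Each bag holds 3 vertices, so the decomposition has width 2, which upper-bounds the treewidth. For the lower bound, the 3 vertices {c, d, g} are pairwise adjacent, and any tree decomposition puts a clique entirely inside one bag — forcing width ≥ 2. Therefore the treewidth is 2.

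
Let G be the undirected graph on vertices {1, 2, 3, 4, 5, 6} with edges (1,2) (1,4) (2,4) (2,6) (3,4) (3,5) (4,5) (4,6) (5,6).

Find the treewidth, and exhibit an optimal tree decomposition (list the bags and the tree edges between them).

Every bag has size at most 3, so the width is 3 − 1 = 2 and tw(G) ≤ 2. For the lower bound, the 3 vertices {1, 2, 4} are pairwise adjacent, and any tree decomposition puts a clique entirely inside one bag — forcing width ≥ 2. The upper and lower bounds meet at 2, so that is the treewidth.

Treewidth 2.
One optimal decomposition is:
Bags: B1 = {2, 4, 6}  B2 = {4, 5, 6}  B3 = {1, 2, 4}  B4 = {3, 4, 5}
Tree: B1–B2, B1–B3, B2–B4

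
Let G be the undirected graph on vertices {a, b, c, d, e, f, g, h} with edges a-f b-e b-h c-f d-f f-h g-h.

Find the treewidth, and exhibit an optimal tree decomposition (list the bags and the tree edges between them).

Treewidth 1.
Bags: B1 = {b, h}  B2 = {f, h}  B3 = {d, f}  B4 = {c, f}  B5 = {a, f}  B6 = {b, e}  B7 = {g, h}
Tree: B1–B2, B2–B3, B3–B4, B3–B5, B1–B6, B1–B7

The largest bag has 2 vertices, giving width 1; this decomposition certifies tw(G) ≤ 1. G has an edge, so its treewidth is at least 1. Hence tw(G) = 1 exactly.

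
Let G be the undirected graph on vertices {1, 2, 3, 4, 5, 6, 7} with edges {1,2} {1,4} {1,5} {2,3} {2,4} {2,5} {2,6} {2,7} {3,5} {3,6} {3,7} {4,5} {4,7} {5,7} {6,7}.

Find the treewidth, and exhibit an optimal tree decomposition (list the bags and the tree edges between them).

Every bag has size at most 4, so the width is 4 − 1 = 3 and tw(G) ≤ 3. Conversely, {2, 3, 5, 7} is a clique of size 4, and the vertices of any clique must share a bag in every tree decomposition; so some bag has ≥ 4 vertices and tw(G) ≥ 3. Combining the bounds, tw(G) = 3.

Treewidth 3.
One such decomposition:
Bags: B1 = {2, 4, 5, 7}  B2 = {2, 3, 5, 7}  B3 = {2, 3, 6, 7}  B4 = {1, 2, 4, 5}
Tree: B1–B2, B2–B3, B1–B4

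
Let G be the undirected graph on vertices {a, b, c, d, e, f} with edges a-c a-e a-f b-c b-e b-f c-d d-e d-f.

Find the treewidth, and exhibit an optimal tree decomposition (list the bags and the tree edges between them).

Treewidth 3.
One optimal decomposition is:
Bags: B1 = {a, b, d, e}  B2 = {a, b, d, f}  B3 = {a, b, c, d}
Tree: B1–B2, B2–B3

Each bag holds 4 vertices, so the decomposition has width 3, which upper-bounds the treewidth. For the lower bound: the 4 vertex sets {d,e}, {b,f}, {a}, {c} are disjoint, each induces a connected subgraph, and every pair is joined by at least one edge of G. Contracting each set to a single vertex therefore yields K_{4} as a minor, and since treewidth is minor-monotone, tw(G) ≥ tw(K_{4}) = 3. Therefore the treewidth is 3.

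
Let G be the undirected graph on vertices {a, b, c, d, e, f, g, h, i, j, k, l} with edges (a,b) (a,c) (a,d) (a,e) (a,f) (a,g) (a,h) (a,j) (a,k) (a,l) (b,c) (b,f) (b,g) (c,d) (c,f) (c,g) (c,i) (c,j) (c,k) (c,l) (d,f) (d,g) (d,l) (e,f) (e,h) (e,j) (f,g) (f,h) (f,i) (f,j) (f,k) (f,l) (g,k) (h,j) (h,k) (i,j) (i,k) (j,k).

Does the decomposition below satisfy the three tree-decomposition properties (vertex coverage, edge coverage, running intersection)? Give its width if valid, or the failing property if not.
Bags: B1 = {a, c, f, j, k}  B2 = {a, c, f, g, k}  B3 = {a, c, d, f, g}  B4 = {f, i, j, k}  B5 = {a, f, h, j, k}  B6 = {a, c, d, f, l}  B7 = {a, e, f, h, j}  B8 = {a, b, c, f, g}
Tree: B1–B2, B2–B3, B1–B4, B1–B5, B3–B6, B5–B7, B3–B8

No — edge (c,i) lies in no bag.

A tree decomposition must satisfy three properties: every vertex lies in some bag; for every edge, both endpoints lie together in some bag; and for every vertex, the bags containing it form a connected subtree. Here edge (c,i) lies in no bag, so the decomposition is invalid.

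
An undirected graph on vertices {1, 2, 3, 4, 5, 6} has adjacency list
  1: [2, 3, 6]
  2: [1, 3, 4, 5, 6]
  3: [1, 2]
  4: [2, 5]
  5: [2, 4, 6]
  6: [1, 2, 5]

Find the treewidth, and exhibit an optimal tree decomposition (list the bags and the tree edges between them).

The largest bag has 3 vertices, giving width 2; this decomposition certifies tw(G) ≤ 2. On the other hand G contains the 3-clique {1, 2, 3}. A clique must lie in a single bag of any decomposition, so no decomposition can have width below 2. Hence tw(G) = 2 exactly.

Treewidth 2.
One such decomposition:
Bags: B1 = {2, 5, 6}  B2 = {2, 4, 5}  B3 = {1, 2, 6}  B4 = {1, 2, 3}
Tree: B1–B2, B1–B3, B3–B4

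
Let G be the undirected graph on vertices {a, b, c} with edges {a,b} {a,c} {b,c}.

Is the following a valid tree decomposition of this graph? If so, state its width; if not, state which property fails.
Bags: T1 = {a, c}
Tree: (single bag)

A tree decomposition must satisfy three properties: every vertex lies in some bag; for every edge, both endpoints lie together in some bag; and for every vertex, the bags containing it form a connected subtree. Here vertex b appears in no bag, so the decomposition is invalid.

No — vertex b appears in no bag.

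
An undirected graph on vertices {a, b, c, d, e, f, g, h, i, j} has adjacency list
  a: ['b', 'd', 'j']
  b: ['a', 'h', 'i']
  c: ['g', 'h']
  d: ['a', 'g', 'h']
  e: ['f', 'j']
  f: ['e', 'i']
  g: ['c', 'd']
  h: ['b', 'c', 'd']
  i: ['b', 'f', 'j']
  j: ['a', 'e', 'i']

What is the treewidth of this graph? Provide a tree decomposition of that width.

Treewidth 2.
One optimal decomposition is:
Bags: B1 = {e, f, j}  B2 = {f, i, j}  B3 = {a, i, j}  B4 = {a, b, i}  B5 = {a, b, d}  B6 = {b, d, h}  B7 = {d, g, h}  B8 = {c, g, h}
Tree: B1–B2, B2–B3, B3–B4, B4–B5, B5–B6, B6–B7, B7–B8

Each bag holds 3 vertices, so the decomposition has width 2, which upper-bounds the treewidth. For the lower bound, G contains the cycle e–f–i–j–e, so G is not a forest; only forests have treewidth ≤ 1, hence tw(G) ≥ 2. Combining the bounds, tw(G) = 2.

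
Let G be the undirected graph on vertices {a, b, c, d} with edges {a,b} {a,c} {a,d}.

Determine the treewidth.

A width-1 tree decomposition is:
Bags: B1 = {a, b}  B2 = {a, c}  B3 = {a, d}
Tree: B1–B2, B1–B3
The largest bag has 2 vertices, giving width 1; this decomposition certifies tw(G) ≤ 1. Any graph with an edge has treewidth ≥ 1, and G has the edge a–b. Combining the bounds, tw(G) = 1.

1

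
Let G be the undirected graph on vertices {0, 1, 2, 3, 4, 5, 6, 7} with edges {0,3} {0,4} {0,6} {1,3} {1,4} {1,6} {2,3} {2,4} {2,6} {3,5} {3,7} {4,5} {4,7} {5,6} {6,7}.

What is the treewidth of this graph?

3

A width-3 tree decomposition is:
Bags: B1 = {3, 4, 5, 6}  B2 = {0, 3, 4, 6}  B3 = {1, 3, 4, 6}  B4 = {3, 4, 6, 7}  B5 = {2, 3, 4, 6}
Tree: B1–B2, B2–B3, B3–B4, B4–B5
Each bag holds 4 vertices, so the decomposition has width 3, which upper-bounds the treewidth. For the lower bound: the 4 vertex sets {5,6}, {0,3}, {4}, {1} are disjoint, each induces a connected subgraph, and every pair is joined by at least one edge of G. Contracting each set to a single vertex therefore yields K_{4} as a minor, and since treewidth is minor-monotone, tw(G) ≥ tw(K_{4}) = 3. Therefore the treewidth is 3.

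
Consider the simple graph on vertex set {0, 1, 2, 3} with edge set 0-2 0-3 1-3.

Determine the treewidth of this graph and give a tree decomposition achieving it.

Treewidth 1.
Bags: B1 = {1, 3}  B2 = {0, 3}  B3 = {0, 2}
Tree: B1–B2, B2–B3

The largest bag has 2 vertices, giving width 1; this decomposition certifies tw(G) ≤ 1. Since G has at least one edge (e.g. 1–3), it is not an edgeless graph, so tw(G) ≥ 1. The upper and lower bounds meet at 1, so that is the treewidth.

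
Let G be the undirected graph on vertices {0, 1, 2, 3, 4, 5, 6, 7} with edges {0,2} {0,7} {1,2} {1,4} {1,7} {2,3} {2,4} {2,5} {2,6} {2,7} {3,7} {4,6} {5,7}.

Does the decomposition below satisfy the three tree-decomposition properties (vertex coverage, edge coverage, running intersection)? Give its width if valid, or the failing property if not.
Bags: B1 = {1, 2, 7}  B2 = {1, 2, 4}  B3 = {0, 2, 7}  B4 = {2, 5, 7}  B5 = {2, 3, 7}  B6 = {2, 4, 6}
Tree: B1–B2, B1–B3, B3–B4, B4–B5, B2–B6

Yes; width 2.

Checking the three conditions: (i) the bags cover all of {0, 1, 2, 3, 4, 5, 6, 7}; (ii) for each edge, some bag contains both endpoints; (iii) the bags containing any fixed vertex form a subtree. All hold, so the decomposition is valid with width 3 − 1 = 2.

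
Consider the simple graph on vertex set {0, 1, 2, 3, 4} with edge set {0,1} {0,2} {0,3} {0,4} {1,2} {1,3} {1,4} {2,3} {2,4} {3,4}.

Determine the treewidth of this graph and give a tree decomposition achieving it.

Treewidth 4.
One optimal decomposition is:
Bags: B1 = {0, 1, 2, 3, 4}
Tree: (single bag)

With just one bag of size 5, the width is 5 − 1 = 4, so tw(G) ≤ 4. Conversely, {0, 1, 2, 3, 4} is a clique of size 5, and the vertices of any clique must share a bag in every tree decomposition; so some bag has ≥ 5 vertices and tw(G) ≥ 4. Hence tw(G) = 4 exactly.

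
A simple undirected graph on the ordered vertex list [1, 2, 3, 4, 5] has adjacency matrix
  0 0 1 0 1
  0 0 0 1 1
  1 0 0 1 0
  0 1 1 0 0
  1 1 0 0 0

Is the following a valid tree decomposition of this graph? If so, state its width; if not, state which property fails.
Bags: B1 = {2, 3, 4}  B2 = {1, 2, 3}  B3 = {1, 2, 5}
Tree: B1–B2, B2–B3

Checking the three conditions: (i) the bags cover all of {1, 2, 3, 4, 5}; (ii) for each edge, some bag contains both endpoints; (iii) the bags containing any fixed vertex form a subtree. All hold, so the decomposition is valid with width 3 − 1 = 2.

Yes; width 2.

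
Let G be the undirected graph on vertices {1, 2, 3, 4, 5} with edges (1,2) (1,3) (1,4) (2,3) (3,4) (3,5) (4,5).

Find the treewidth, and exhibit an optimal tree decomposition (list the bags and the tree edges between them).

Every bag has size at most 3, so the width is 3 − 1 = 2 and tw(G) ≤ 2. Conversely, {1, 2, 3} is a clique of size 3, and the vertices of any clique must share a bag in every tree decomposition; so some bag has ≥ 3 vertices and tw(G) ≥ 2. The upper and lower bounds meet at 2, so that is the treewidth.

Treewidth 2.
Bags: B1 = {1, 3, 4}  B2 = {3, 4, 5}  B3 = {1, 2, 3}
Tree: B1–B2, B1–B3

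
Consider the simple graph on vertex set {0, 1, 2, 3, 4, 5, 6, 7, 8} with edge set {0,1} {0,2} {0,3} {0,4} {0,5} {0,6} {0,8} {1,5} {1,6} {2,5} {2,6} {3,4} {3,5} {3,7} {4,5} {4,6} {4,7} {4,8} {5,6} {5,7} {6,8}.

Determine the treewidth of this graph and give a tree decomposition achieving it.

The largest bag has 4 vertices, giving width 3; this decomposition certifies tw(G) ≤ 3. On the other hand G contains the 4-clique {0, 4, 6, 8}. A clique must lie in a single bag of any decomposition, so no decomposition can have width below 3. The upper and lower bounds meet at 3, so that is the treewidth.

Treewidth 3.
Bags: B1 = {0, 4, 5, 6}  B2 = {0, 3, 4, 5}  B3 = {0, 2, 5, 6}  B4 = {0, 1, 5, 6}  B5 = {3, 4, 5, 7}  B6 = {0, 4, 6, 8}
Tree: B1–B2, B1–B3, B3–B4, B2–B5, B1–B6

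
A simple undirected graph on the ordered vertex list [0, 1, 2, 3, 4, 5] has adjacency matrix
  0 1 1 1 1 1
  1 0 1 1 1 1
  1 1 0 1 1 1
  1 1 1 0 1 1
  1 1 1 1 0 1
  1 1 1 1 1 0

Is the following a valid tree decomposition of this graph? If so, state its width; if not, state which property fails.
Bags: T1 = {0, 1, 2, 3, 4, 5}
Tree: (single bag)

Yes; width 5.

Every vertex of G appears in some bag (union = {0, 1, 2, 3, 4, 5}); every edge is covered by a bag; and for each vertex v the set of bags containing v is connected in the bag tree. The decomposition is therefore valid. The largest bag has 6 vertices, so the width is 5.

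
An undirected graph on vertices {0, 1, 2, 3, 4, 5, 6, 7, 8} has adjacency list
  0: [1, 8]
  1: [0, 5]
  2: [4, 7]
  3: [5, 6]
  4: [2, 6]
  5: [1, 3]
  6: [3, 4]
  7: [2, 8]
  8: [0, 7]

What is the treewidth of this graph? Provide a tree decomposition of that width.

Treewidth 2.
One optimal decomposition is:
Bags: B1 = {0, 1, 8}  B2 = {1, 7, 8}  B3 = {1, 2, 7}  B4 = {1, 2, 4}  B5 = {1, 4, 6}  B6 = {1, 3, 6}  B7 = {1, 3, 5}
Tree: B1–B2, B2–B3, B3–B4, B4–B5, B5–B6, B6–B7

The largest bag has 3 vertices, giving width 2; this decomposition certifies tw(G) ≤ 2. Since 1–0–8–7–2–4–6–3–5–1 is a cycle in G, G is not acyclic. Forests are exactly the graphs of treewidth ≤ 1, so tw(G) ≥ 2. Combining the bounds, tw(G) = 2.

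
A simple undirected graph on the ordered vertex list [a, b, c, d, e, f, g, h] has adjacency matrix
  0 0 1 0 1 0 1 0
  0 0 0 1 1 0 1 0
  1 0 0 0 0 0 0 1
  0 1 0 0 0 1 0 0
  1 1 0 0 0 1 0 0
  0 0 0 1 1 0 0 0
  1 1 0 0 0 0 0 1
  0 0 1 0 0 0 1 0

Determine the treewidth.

A width-2 tree decomposition is:
Bags: B1 = {b, d, f}  B2 = {b, e, f}  B3 = {b, e, g}  B4 = {a, e, g}  B5 = {a, g, h}  B6 = {a, c, h}
Tree: B1–B2, B2–B3, B3–B4, B4–B5, B5–B6
The largest bag has 3 vertices, giving width 2; this decomposition certifies tw(G) ≤ 2. Since d–f–e–b–d is a cycle in G, G is not acyclic. Forests are exactly the graphs of treewidth ≤ 1, so tw(G) ≥ 2. Therefore the treewidth is 2.

2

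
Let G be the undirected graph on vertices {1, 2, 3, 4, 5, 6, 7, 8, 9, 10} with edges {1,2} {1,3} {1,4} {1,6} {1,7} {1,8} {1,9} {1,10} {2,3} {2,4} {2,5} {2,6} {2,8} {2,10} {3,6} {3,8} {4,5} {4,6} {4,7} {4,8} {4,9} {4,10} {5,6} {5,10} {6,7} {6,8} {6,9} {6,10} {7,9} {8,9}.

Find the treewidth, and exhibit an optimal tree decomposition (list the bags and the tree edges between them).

Treewidth 4.
Bags: B1 = {1, 2, 4, 6, 10}  B2 = {2, 4, 5, 6, 10}  B3 = {1, 2, 4, 6, 8}  B4 = {1, 4, 6, 8, 9}  B5 = {1, 2, 3, 6, 8}  B6 = {1, 4, 6, 7, 9}
Tree: B1–B2, B1–B3, B3–B4, B3–B5, B4–B6

Each bag holds 5 vertices, so the decomposition has width 4, which upper-bounds the treewidth. Conversely, {1, 2, 3, 6, 8} is a clique of size 5, and the vertices of any clique must share a bag in every tree decomposition; so some bag has ≥ 5 vertices and tw(G) ≥ 4. The upper and lower bounds meet at 4, so that is the treewidth.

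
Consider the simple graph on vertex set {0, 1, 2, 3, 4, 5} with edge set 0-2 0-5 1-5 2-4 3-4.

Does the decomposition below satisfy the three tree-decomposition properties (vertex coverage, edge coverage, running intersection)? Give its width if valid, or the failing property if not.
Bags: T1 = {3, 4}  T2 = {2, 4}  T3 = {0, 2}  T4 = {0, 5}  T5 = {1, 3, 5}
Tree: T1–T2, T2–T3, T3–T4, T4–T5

No — bags containing vertex 3 are not connected in the tree.

A tree decomposition must satisfy three properties: every vertex lies in some bag; for every edge, both endpoints lie together in some bag; and for every vertex, the bags containing it form a connected subtree. Here bags containing vertex 3 are not connected in the tree, so the decomposition is invalid.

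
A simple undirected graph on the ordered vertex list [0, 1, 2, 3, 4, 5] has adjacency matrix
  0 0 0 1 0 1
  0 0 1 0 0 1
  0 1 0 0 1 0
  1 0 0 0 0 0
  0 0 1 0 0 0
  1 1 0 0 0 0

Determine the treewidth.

1

A width-1 tree decomposition is:
Bags: B1 = {0, 3}  B2 = {0, 5}  B3 = {1, 5}  B4 = {1, 2}  B5 = {2, 4}
Tree: B1–B2, B2–B3, B3–B4, B4–B5
Every bag has size at most 2, so the width is 2 − 1 = 1 and tw(G) ≤ 1. Since G has at least one edge (e.g. 3–0), it is not an edgeless graph, so tw(G) ≥ 1. Therefore the treewidth is 1.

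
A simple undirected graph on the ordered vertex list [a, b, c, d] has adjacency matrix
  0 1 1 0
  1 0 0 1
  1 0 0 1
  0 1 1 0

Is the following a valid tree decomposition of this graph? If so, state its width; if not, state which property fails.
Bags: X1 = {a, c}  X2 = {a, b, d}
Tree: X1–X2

No — edge (d,c) lies in no bag.

A tree decomposition must satisfy three properties: every vertex lies in some bag; for every edge, both endpoints lie together in some bag; and for every vertex, the bags containing it form a connected subtree. Here edge (d,c) lies in no bag, so the decomposition is invalid.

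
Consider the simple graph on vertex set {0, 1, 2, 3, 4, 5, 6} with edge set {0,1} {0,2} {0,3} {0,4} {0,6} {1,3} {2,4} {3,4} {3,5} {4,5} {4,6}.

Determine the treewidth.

2

A width-2 tree decomposition is:
Bags: B1 = {0, 4, 6}  B2 = {0, 3, 4}  B3 = {0, 2, 4}  B4 = {0, 1, 3}  B5 = {3, 4, 5}
Tree: B1–B2, B1–B3, B2–B4, B2–B5
The largest bag has 3 vertices, giving width 2; this decomposition certifies tw(G) ≤ 2. For the lower bound, the 3 vertices {0, 1, 3} are pairwise adjacent, and any tree decomposition puts a clique entirely inside one bag — forcing width ≥ 2. Hence tw(G) = 2 exactly.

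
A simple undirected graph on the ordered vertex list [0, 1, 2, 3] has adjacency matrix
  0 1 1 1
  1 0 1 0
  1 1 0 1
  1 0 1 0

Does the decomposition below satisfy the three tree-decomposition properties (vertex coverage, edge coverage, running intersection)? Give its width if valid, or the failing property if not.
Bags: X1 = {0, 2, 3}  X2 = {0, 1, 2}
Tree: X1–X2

Checking the three conditions: (i) the bags cover all of {0, 1, 2, 3}; (ii) for each edge, some bag contains both endpoints; (iii) the bags containing any fixed vertex form a subtree. All hold, so the decomposition is valid with width 3 − 1 = 2.

Yes; width 2.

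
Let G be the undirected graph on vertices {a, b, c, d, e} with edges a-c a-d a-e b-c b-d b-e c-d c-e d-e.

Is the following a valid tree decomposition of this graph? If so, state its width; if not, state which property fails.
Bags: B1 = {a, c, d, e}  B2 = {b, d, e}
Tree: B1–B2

A tree decomposition must satisfy three properties: every vertex lies in some bag; for every edge, both endpoints lie together in some bag; and for every vertex, the bags containing it form a connected subtree. Here edge (c,b) lies in no bag, so the decomposition is invalid.

No — edge (c,b) lies in no bag.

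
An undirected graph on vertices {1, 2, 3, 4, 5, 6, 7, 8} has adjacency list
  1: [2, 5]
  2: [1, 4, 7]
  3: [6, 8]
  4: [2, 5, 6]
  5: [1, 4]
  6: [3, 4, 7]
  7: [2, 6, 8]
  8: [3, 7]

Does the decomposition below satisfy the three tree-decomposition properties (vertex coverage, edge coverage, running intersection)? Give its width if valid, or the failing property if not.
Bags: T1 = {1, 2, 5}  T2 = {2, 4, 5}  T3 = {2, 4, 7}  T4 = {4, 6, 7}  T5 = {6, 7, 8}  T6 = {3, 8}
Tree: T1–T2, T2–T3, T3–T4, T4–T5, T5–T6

No — edge (6,3) lies in no bag.

A tree decomposition must satisfy three properties: every vertex lies in some bag; for every edge, both endpoints lie together in some bag; and for every vertex, the bags containing it form a connected subtree. Here edge (6,3) lies in no bag, so the decomposition is invalid.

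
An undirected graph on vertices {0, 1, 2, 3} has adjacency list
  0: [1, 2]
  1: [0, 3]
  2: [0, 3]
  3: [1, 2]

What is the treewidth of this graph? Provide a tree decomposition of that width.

Every bag has size at most 3, so the width is 3 − 1 = 2 and tw(G) ≤ 2. For the lower bound, G contains the cycle 3–2–0–1–3, so G is not a forest; only forests have treewidth ≤ 1, hence tw(G) ≥ 2. Combining the bounds, tw(G) = 2.

Treewidth 2.
One optimal decomposition is:
Bags: B1 = {0, 2, 3}  B2 = {0, 1, 3}
Tree: B1–B2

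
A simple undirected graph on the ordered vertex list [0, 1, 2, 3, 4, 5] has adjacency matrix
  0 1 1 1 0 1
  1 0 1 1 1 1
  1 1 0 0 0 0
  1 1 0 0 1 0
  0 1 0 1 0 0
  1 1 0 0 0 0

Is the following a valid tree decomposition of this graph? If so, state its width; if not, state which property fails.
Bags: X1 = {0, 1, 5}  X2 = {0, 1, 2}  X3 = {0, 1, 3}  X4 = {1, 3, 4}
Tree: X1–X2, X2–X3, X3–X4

Yes; width 2.

Vertex coverage: the bags together contain {0, 1, 2, 3, 4, 5}, the full vertex set. Edge coverage: each edge of G has both endpoints in at least one bag. Running intersection: for every vertex, the bags containing it form a connected subtree. All three properties hold, so this is a valid tree decomposition of width max|bag| − 1 = 2, and hence tw(G) ≤ 2.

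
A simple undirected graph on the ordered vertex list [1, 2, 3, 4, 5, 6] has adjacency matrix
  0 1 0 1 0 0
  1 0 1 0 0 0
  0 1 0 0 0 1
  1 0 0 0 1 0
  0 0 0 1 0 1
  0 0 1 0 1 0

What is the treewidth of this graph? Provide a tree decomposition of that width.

Treewidth 2.
One optimal decomposition is:
Bags: B1 = {1, 2, 4}  B2 = {2, 4, 5}  B3 = {2, 5, 6}  B4 = {2, 3, 6}
Tree: B1–B2, B2–B3, B3–B4

Every bag has size at most 3, so the width is 3 − 1 = 2 and tw(G) ≤ 2. Since 2–1–4–5–6–3–2 is a cycle in G, G is not acyclic. Forests are exactly the graphs of treewidth ≤ 1, so tw(G) ≥ 2. Combining the bounds, tw(G) = 2.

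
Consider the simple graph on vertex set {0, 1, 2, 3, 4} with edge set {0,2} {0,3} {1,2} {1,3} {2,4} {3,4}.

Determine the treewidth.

A width-2 tree decomposition is:
Bags: B1 = {1, 2, 3}  B2 = {0, 2, 3}  B3 = {2, 3, 4}
Tree: B1–B2, B2–B3
Every bag has size at most 3, so the width is 3 − 1 = 2 and tw(G) ≤ 2. The edges 1–2–0–3–1 form a cycle, so G is not a tree and its treewidth is at least 2. Combining the bounds, tw(G) = 2.

2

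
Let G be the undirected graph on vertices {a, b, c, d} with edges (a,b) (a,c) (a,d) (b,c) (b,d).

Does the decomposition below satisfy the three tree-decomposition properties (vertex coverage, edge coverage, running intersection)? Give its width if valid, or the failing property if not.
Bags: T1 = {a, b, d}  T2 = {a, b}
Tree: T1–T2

No — vertex c appears in no bag.

A tree decomposition must satisfy three properties: every vertex lies in some bag; for every edge, both endpoints lie together in some bag; and for every vertex, the bags containing it form a connected subtree. Here vertex c appears in no bag, so the decomposition is invalid.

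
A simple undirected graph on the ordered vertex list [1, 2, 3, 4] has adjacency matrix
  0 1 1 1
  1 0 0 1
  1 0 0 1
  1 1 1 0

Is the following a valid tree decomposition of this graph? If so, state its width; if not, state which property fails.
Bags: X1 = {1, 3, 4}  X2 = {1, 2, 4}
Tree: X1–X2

Yes; width 2.

Checking the three conditions: (i) the bags cover all of {1, 2, 3, 4}; (ii) for each edge, some bag contains both endpoints; (iii) the bags containing any fixed vertex form a subtree. All hold, so the decomposition is valid with width 3 − 1 = 2.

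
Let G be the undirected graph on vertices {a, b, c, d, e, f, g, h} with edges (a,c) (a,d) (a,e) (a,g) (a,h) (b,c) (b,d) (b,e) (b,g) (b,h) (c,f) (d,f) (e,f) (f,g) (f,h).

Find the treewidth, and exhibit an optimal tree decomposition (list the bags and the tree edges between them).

Each bag holds 4 vertices, so the decomposition has width 3, which upper-bounds the treewidth. For the lower bound: the 4 vertex sets {b,c}, {f,h}, {a}, {g} are disjoint, each induces a connected subgraph, and every pair is joined by at least one edge of G. Contracting each set to a single vertex therefore yields K_{4} as a minor, and since treewidth is minor-monotone, tw(G) ≥ tw(K_{4}) = 3. Combining the bounds, tw(G) = 3.

Treewidth 3.
One optimal decomposition is:
Bags: B1 = {a, b, c, f}  B2 = {a, b, f, h}  B3 = {a, b, f, g}  B4 = {a, b, e, f}  B5 = {a, b, d, f}
Tree: B1–B2, B2–B3, B3–B4, B4–B5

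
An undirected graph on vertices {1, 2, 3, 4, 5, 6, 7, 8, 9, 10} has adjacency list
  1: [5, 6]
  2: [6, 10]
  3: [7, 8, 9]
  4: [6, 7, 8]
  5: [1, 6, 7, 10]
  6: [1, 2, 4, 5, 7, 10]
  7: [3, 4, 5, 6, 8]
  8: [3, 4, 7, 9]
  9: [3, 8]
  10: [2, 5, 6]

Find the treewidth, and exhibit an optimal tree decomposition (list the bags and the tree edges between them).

Treewidth 2.
One optimal decomposition is:
Bags: B1 = {3, 8, 9}  B2 = {3, 7, 8}  B3 = {4, 7, 8}  B4 = {4, 6, 7}  B5 = {5, 6, 7}  B6 = {5, 6, 10}  B7 = {2, 6, 10}  B8 = {1, 5, 6}
Tree: B1–B2, B2–B3, B3–B4, B4–B5, B5–B6, B6–B7, B5–B8

The largest bag has 3 vertices, giving width 2; this decomposition certifies tw(G) ≤ 2. For the lower bound, the 3 vertices {3, 8, 9} are pairwise adjacent, and any tree decomposition puts a clique entirely inside one bag — forcing width ≥ 2. The upper and lower bounds meet at 2, so that is the treewidth.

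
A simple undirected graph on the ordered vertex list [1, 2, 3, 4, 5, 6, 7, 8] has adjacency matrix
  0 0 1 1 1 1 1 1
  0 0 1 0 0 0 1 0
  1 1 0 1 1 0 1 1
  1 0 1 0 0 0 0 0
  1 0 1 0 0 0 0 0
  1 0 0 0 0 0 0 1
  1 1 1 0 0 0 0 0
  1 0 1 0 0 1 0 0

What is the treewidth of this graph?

A width-2 tree decomposition is:
Bags: B1 = {1, 6, 8}  B2 = {1, 3, 8}  B3 = {1, 3, 7}  B4 = {2, 3, 7}  B5 = {1, 3, 4}  B6 = {1, 3, 5}
Tree: B1–B2, B2–B3, B3–B4, B3–B5, B5–B6
Each bag holds 3 vertices, so the decomposition has width 2, which upper-bounds the treewidth. On the other hand G contains the 3-clique {1, 3, 8}. A clique must lie in a single bag of any decomposition, so no decomposition can have width below 2. Combining the bounds, tw(G) = 2.

2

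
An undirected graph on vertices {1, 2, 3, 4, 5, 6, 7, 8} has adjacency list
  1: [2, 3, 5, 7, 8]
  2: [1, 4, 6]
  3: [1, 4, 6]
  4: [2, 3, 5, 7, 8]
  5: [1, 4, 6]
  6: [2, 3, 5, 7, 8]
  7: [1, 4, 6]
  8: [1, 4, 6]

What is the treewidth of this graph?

A width-3 tree decomposition is:
Bags: B1 = {1, 4, 5, 6}  B2 = {1, 2, 4, 6}  B3 = {1, 3, 4, 6}  B4 = {1, 4, 6, 8}  B5 = {1, 4, 6, 7}
Tree: B1–B2, B2–B3, B3–B4, B4–B5
The largest bag has 4 vertices, giving width 3; this decomposition certifies tw(G) ≤ 3. For the lower bound: the 4 vertex sets {5,6}, {2,4}, {1}, {3} are disjoint, each induces a connected subgraph, and every pair is joined by at least one edge of G. Contracting each set to a single vertex therefore yields K_{4} as a minor, and since treewidth is minor-monotone, tw(G) ≥ tw(K_{4}) = 3. Combining the bounds, tw(G) = 3.

3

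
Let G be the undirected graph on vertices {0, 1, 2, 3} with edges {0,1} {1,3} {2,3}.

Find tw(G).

A width-1 tree decomposition is:
Bags: B1 = {2, 3}  B2 = {1, 3}  B3 = {0, 1}
Tree: B1–B2, B2–B3
The largest bag has 2 vertices, giving width 1; this decomposition certifies tw(G) ≤ 1. G has an edge, so its treewidth is at least 1. Hence tw(G) = 1 exactly.

1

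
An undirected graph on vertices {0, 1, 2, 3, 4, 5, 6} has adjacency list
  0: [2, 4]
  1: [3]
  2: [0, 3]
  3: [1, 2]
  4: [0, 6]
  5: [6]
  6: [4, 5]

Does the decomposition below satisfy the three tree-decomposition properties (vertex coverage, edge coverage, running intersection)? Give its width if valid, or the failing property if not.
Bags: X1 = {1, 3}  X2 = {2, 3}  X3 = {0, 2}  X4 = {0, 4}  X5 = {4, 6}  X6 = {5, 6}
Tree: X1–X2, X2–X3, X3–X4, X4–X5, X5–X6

Every vertex of G appears in some bag (union = {0, 1, 2, 3, 4, 5, 6}); every edge is covered by a bag; and for each vertex v the set of bags containing v is connected in the bag tree. The decomposition is therefore valid. The largest bag has 2 vertices, so the width is 1.

Yes; width 1.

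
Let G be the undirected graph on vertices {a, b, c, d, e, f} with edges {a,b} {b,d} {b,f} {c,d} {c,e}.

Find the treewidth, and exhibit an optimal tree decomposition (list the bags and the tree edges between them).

Treewidth 1.
One optimal decomposition is:
Bags: B1 = {c, d}  B2 = {b, d}  B3 = {b, f}  B4 = {a, b}  B5 = {c, e}
Tree: B1–B2, B2–B3, B3–B4, B1–B5

The largest bag has 2 vertices, giving width 1; this decomposition certifies tw(G) ≤ 1. Since G has at least one edge (e.g. d–c), it is not an edgeless graph, so tw(G) ≥ 1. Combining the bounds, tw(G) = 1.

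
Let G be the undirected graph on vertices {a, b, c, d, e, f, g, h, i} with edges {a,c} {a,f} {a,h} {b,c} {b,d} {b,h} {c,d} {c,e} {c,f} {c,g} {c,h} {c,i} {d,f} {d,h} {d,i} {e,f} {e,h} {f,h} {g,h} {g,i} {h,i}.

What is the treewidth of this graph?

A width-3 tree decomposition is:
Bags: B1 = {c, d, f, h}  B2 = {c, e, f, h}  B3 = {b, c, d, h}  B4 = {c, d, h, i}  B5 = {c, g, h, i}  B6 = {a, c, f, h}
Tree: B1–B2, B1–B3, B1–B4, B4–B5, B2–B6
The largest bag has 4 vertices, giving width 3; this decomposition certifies tw(G) ≤ 3. For the lower bound, the 4 vertices {c, d, f, h} are pairwise adjacent, and any tree decomposition puts a clique entirely inside one bag — forcing width ≥ 3. The upper and lower bounds meet at 3, so that is the treewidth.

3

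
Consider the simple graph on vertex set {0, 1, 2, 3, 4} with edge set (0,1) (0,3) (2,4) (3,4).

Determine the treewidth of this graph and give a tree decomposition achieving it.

Each bag holds 2 vertices, so the decomposition has width 1, which upper-bounds the treewidth. G has an edge, so its treewidth is at least 1. The upper and lower bounds meet at 1, so that is the treewidth.

Treewidth 1.
One optimal decomposition is:
Bags: B1 = {0, 1}  B2 = {0, 3}  B3 = {3, 4}  B4 = {2, 4}
Tree: B1–B2, B2–B3, B3–B4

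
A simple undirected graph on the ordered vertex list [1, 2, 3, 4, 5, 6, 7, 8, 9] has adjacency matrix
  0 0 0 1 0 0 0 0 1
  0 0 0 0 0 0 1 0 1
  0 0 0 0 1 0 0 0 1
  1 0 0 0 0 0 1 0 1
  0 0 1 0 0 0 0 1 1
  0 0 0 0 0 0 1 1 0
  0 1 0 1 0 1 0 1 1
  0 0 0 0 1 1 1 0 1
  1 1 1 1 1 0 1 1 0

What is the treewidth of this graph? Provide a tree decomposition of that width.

Treewidth 2.
One such decomposition:
Bags: B1 = {1, 4, 9}  B2 = {4, 7, 9}  B3 = {7, 8, 9}  B4 = {5, 8, 9}  B5 = {3, 5, 9}  B6 = {2, 7, 9}  B7 = {6, 7, 8}
Tree: B1–B2, B2–B3, B3–B4, B4–B5, B2–B6, B3–B7

Each bag holds 3 vertices, so the decomposition has width 2, which upper-bounds the treewidth. On the other hand G contains the 3-clique {1, 4, 9}. A clique must lie in a single bag of any decomposition, so no decomposition can have width below 2. Therefore the treewidth is 2.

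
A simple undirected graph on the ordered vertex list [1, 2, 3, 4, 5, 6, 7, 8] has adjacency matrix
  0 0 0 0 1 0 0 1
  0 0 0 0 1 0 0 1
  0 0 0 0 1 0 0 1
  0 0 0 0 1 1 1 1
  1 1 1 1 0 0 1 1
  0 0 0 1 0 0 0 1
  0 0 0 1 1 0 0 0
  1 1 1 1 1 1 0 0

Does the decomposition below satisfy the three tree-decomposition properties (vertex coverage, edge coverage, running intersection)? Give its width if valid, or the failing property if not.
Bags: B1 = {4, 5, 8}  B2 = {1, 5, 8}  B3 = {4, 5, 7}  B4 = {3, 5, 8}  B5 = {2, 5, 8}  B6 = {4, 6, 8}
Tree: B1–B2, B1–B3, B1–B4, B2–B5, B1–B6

Yes; width 2.

Checking the three conditions: (i) the bags cover all of {1, 2, 3, 4, 5, 6, 7, 8}; (ii) for each edge, some bag contains both endpoints; (iii) the bags containing any fixed vertex form a subtree. All hold, so the decomposition is valid with width 3 − 1 = 2.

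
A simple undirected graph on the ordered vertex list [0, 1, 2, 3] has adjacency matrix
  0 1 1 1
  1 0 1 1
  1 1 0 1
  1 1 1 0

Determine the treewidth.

3

A width-3 tree decomposition is:
Bags: B1 = {0, 1, 2, 3}
Tree: (single bag)
A single bag containing all 4 vertices is trivially a valid decomposition of width 3. Conversely, {0, 1, 2, 3} is a clique of size 4, and the vertices of any clique must share a bag in every tree decomposition; so some bag has ≥ 4 vertices and tw(G) ≥ 3. Combining the bounds, tw(G) = 3.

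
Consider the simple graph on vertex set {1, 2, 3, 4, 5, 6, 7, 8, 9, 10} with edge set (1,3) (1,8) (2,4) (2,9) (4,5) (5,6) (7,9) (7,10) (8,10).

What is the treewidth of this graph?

1

A width-1 tree decomposition is:
Bags: B1 = {5, 6}  B2 = {4, 5}  B3 = {2, 4}  B4 = {2, 9}  B5 = {7, 9}  B6 = {7, 10}  B7 = {8, 10}  B8 = {1, 8}  B9 = {1, 3}
Tree: B1–B2, B2–B3, B3–B4, B4–B5, B5–B6, B6–B7, B7–B8, B8–B9
The largest bag has 2 vertices, giving width 1; this decomposition certifies tw(G) ≤ 1. Any graph with an edge has treewidth ≥ 1, and G has the edge 6–5. Combining the bounds, tw(G) = 1.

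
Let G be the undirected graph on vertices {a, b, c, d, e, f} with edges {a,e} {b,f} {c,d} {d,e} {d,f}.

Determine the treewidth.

A width-1 tree decomposition is:
Bags: B1 = {c, d}  B2 = {d, f}  B3 = {d, e}  B4 = {b, f}  B5 = {a, e}
Tree: B1–B2, B1–B3, B2–B4, B3–B5
Every bag has size at most 2, so the width is 2 − 1 = 1 and tw(G) ≤ 1. Since G has at least one edge (e.g. c–d), it is not an edgeless graph, so tw(G) ≥ 1. The upper and lower bounds meet at 1, so that is the treewidth.

1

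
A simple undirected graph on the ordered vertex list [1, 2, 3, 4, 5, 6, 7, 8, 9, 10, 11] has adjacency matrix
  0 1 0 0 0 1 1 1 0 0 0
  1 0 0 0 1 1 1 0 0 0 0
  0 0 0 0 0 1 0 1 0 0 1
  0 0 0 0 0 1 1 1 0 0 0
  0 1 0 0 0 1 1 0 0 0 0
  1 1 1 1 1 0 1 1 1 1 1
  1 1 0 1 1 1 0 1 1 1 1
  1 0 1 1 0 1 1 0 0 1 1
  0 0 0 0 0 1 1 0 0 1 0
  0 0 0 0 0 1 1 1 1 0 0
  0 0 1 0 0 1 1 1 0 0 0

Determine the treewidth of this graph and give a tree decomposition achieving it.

Every bag has size at most 4, so the width is 4 − 1 = 3 and tw(G) ≤ 3. For the lower bound, the 4 vertices {3, 6, 8, 11} are pairwise adjacent, and any tree decomposition puts a clique entirely inside one bag — forcing width ≥ 3. Hence tw(G) = 3 exactly.

Treewidth 3.
Bags: B1 = {1, 6, 7, 8}  B2 = {4, 6, 7, 8}  B3 = {6, 7, 8, 10}  B4 = {1, 2, 6, 7}  B5 = {2, 5, 6, 7}  B6 = {6, 7, 8, 11}  B7 = {6, 7, 9, 10}  B8 = {3, 6, 8, 11}
Tree: B1–B2, B1–B3, B1–B4, B4–B5, B3–B6, B3–B7, B6–B8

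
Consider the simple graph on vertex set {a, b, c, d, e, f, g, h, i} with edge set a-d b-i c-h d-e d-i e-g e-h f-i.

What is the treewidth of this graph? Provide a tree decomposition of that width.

Every bag has size at most 2, so the width is 2 − 1 = 1 and tw(G) ≤ 1. Since G has at least one edge (e.g. i–d), it is not an edgeless graph, so tw(G) ≥ 1. Therefore the treewidth is 1.

Treewidth 1.
Bags: B1 = {d, i}  B2 = {d, e}  B3 = {a, d}  B4 = {e, h}  B5 = {b, i}  B6 = {c, h}  B7 = {f, i}  B8 = {e, g}
Tree: B1–B2, B2–B3, B2–B4, B1–B5, B4–B6, B1–B7, B4–B8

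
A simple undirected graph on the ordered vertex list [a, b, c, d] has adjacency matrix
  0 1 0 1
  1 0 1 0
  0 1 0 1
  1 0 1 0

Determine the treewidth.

2

A width-2 tree decomposition is:
Bags: B1 = {a, c, d}  B2 = {a, b, c}
Tree: B1–B2
Every bag has size at most 3, so the width is 3 − 1 = 2 and tw(G) ≤ 2. The edges c–d–a–b–c form a cycle, so G is not a tree and its treewidth is at least 2. Therefore the treewidth is 2.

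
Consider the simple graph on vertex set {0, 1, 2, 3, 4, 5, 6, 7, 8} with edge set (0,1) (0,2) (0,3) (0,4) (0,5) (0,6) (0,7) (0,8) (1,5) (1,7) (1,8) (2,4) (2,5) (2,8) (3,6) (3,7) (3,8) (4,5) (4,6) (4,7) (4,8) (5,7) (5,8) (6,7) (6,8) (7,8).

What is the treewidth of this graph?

4

A width-4 tree decomposition is:
Bags: B1 = {0, 4, 6, 7, 8}  B2 = {0, 4, 5, 7, 8}  B3 = {0, 2, 4, 5, 8}  B4 = {0, 3, 6, 7, 8}  B5 = {0, 1, 5, 7, 8}
Tree: B1–B2, B2–B3, B1–B4, B2–B5
Every bag has size at most 5, so the width is 5 − 1 = 4 and tw(G) ≤ 4. Conversely, {0, 2, 4, 5, 8} is a clique of size 5, and the vertices of any clique must share a bag in every tree decomposition; so some bag has ≥ 5 vertices and tw(G) ≥ 4. Therefore the treewidth is 4.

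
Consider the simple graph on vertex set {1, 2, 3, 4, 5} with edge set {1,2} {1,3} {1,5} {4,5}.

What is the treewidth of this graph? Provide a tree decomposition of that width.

The largest bag has 2 vertices, giving width 1; this decomposition certifies tw(G) ≤ 1. Since G has at least one edge (e.g. 1–2), it is not an edgeless graph, so tw(G) ≥ 1. Therefore the treewidth is 1.

Treewidth 1.
One optimal decomposition is:
Bags: B1 = {1, 2}  B2 = {1, 3}  B3 = {1, 5}  B4 = {4, 5}
Tree: B1–B2, B2–B3, B3–B4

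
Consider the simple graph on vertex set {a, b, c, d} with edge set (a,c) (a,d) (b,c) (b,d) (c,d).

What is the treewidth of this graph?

A width-2 tree decomposition is:
Bags: B1 = {a, c, d}  B2 = {b, c, d}
Tree: B1–B2
The largest bag has 3 vertices, giving width 2; this decomposition certifies tw(G) ≤ 2. For the lower bound, the 3 vertices {a, c, d} are pairwise adjacent, and any tree decomposition puts a clique entirely inside one bag — forcing width ≥ 2. Hence tw(G) = 2 exactly.

2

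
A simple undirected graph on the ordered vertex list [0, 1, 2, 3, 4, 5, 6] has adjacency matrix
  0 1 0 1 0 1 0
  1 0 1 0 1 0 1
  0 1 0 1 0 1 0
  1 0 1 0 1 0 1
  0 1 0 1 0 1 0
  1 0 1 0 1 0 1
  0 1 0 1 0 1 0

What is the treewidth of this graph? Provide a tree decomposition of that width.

The largest bag has 4 vertices, giving width 3; this decomposition certifies tw(G) ≤ 3. For the lower bound: the 4 vertex sets {0,3}, {1,4}, {5}, {6} are disjoint, each induces a connected subgraph, and every pair is joined by at least one edge of G. Contracting each set to a single vertex therefore yields K_{4} as a minor, and since treewidth is minor-monotone, tw(G) ≥ tw(K_{4}) = 3. The upper and lower bounds meet at 3, so that is the treewidth.

Treewidth 3.
One optimal decomposition is:
Bags: B1 = {0, 1, 3, 5}  B2 = {1, 3, 4, 5}  B3 = {1, 3, 5, 6}  B4 = {1, 2, 3, 5}
Tree: B1–B2, B2–B3, B3–B4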